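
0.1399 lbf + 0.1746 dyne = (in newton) 0.6223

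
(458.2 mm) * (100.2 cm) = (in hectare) 4.591e-05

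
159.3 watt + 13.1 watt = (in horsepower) 0.2312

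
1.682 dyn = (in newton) 1.682e-05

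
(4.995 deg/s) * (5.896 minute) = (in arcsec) 6.361e+06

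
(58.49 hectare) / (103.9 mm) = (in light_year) 5.95e-10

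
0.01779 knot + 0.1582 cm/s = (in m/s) 0.01073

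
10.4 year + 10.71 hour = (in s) 3.28e+08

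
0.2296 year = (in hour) 2011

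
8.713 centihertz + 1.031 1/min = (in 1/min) 6.259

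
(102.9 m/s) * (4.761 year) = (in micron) 1.545e+16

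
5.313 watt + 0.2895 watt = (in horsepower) 0.007513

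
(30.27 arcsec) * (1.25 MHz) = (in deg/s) 1.051e+04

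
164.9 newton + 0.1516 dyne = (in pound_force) 37.07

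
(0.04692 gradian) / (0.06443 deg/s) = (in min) 0.01092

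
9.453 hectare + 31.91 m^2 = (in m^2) 9.456e+04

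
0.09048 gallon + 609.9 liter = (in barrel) 3.838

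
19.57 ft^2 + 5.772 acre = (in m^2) 2.336e+04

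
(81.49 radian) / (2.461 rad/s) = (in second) 33.11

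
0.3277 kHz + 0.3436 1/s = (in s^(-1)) 328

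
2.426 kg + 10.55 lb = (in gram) 7211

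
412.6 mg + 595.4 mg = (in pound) 0.002222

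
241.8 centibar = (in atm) 2.386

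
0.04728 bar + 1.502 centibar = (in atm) 0.06149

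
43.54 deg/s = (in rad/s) 0.7599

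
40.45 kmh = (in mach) 0.033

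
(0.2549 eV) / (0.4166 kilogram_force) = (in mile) 6.211e-24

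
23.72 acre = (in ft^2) 1.033e+06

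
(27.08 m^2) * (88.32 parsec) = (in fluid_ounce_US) 2.495e+24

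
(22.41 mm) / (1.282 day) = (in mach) 5.942e-10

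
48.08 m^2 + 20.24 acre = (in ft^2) 8.822e+05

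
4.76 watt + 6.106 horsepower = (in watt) 4558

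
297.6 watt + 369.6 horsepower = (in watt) 2.759e+05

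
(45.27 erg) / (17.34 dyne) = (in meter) 0.02611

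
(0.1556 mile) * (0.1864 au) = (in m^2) 6.983e+12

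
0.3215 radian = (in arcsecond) 6.631e+04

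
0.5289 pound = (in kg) 0.2399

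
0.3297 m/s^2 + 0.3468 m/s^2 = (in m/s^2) 0.6765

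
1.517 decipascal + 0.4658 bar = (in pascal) 4.658e+04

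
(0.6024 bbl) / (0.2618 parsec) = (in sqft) 1.276e-16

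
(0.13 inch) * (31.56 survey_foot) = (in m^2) 0.03176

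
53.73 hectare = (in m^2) 5.373e+05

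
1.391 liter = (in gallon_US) 0.3675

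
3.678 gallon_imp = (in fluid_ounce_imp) 588.5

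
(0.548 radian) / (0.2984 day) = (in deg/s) 0.001218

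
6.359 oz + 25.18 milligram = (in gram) 180.3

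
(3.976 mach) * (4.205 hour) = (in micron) 2.049e+13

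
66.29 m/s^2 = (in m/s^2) 66.29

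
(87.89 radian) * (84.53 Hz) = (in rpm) 7.094e+04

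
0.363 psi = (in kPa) 2.503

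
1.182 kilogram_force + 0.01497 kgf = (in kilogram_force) 1.197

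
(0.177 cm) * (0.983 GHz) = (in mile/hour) 3.892e+06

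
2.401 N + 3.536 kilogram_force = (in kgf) 3.781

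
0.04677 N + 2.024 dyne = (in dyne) 4679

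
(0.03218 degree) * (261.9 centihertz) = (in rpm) 0.01405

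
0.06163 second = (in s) 0.06163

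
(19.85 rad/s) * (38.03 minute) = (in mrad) 4.529e+07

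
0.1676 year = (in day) 61.17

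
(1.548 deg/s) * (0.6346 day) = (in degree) 8.488e+04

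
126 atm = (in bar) 127.7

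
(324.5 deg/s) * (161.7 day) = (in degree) 4.534e+09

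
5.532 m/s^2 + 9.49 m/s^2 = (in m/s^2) 15.02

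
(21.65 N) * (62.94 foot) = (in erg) 4.153e+09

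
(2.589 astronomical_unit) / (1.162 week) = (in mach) 1619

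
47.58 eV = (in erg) 7.623e-11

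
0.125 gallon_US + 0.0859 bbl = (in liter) 14.13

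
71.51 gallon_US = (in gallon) 71.51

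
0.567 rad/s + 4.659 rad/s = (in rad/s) 5.226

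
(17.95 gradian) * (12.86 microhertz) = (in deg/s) 0.0002078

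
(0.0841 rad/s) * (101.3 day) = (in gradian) 4.686e+07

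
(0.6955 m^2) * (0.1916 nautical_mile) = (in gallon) 6.52e+04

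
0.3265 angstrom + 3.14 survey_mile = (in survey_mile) 3.14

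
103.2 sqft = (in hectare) 0.0009588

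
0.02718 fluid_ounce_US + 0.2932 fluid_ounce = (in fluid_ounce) 0.3204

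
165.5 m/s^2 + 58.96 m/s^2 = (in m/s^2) 224.5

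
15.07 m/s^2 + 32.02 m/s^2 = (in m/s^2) 47.09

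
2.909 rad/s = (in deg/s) 166.7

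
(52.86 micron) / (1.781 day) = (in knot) 6.677e-10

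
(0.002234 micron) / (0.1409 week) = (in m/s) 2.622e-14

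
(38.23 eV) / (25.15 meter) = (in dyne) 2.435e-14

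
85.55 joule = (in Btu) 0.08109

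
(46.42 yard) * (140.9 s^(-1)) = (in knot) 1.163e+04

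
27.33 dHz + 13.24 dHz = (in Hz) 4.057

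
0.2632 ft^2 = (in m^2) 0.02445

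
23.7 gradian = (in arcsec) 7.679e+04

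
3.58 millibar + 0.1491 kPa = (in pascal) 507.1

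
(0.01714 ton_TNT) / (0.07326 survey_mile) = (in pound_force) 1.367e+05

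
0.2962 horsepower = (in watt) 220.9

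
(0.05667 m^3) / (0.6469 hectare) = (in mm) 0.00876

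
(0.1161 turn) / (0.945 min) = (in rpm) 0.1229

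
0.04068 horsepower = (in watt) 30.34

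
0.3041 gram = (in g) 0.3041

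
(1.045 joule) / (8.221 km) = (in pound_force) 2.858e-05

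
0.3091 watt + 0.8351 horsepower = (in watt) 623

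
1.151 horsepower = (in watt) 858.3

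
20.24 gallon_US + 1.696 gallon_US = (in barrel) 0.5223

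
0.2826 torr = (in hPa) 0.3768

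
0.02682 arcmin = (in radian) 7.802e-06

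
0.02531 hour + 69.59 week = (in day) 487.1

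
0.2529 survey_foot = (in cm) 7.708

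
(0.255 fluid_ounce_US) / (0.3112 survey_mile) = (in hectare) 1.506e-12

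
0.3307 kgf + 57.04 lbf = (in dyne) 2.57e+07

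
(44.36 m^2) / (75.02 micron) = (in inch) 2.328e+07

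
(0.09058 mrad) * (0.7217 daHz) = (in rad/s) 0.0006537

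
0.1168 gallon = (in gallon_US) 0.1168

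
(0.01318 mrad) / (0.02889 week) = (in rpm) 7.203e-09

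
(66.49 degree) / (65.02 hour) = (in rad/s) 4.958e-06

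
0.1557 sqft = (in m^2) 0.01447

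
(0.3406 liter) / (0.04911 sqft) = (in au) 4.99e-13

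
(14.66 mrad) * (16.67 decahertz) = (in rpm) 23.34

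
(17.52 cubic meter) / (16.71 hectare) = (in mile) 6.515e-08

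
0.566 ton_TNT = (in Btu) 2.245e+06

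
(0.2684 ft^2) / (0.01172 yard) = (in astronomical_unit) 1.555e-11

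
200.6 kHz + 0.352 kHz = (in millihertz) 2.01e+08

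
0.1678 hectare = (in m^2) 1678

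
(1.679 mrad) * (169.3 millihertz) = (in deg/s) 0.01629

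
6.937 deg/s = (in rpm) 1.156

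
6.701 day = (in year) 0.01836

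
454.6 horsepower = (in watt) 3.39e+05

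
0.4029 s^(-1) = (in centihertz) 40.29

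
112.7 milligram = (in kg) 0.0001127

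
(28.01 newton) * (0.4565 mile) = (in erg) 2.058e+11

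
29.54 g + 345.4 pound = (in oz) 5527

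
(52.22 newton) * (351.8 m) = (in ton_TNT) 4.391e-06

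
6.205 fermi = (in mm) 6.205e-12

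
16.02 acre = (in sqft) 6.978e+05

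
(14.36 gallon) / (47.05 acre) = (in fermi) 2.855e+08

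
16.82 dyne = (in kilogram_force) 1.715e-05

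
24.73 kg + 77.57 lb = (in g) 5.992e+04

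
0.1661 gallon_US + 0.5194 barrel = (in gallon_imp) 18.3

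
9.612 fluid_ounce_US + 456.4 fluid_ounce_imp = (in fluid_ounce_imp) 466.4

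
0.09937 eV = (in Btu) 1.509e-23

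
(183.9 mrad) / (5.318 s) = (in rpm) 0.3302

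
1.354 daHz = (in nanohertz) 1.354e+10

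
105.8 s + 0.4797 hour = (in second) 1833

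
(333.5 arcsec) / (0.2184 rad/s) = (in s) 0.007403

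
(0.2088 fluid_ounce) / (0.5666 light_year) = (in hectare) 1.152e-25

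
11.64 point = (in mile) 2.552e-06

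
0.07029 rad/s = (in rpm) 0.6712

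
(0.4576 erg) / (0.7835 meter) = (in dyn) 0.00584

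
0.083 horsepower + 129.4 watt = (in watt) 191.3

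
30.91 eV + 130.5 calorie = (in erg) 5.46e+09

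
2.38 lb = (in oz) 38.08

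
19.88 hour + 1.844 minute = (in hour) 19.91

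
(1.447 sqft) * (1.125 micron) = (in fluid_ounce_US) 0.005114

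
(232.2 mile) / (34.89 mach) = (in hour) 0.008738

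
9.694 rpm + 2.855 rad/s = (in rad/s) 3.87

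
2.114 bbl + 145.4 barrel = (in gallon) 6196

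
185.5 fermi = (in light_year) 1.961e-29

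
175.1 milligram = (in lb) 0.000386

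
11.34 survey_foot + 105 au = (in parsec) 0.0005091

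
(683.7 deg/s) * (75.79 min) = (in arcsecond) 1.119e+10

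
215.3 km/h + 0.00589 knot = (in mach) 0.1756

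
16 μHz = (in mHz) 0.016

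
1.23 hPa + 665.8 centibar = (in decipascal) 6.659e+06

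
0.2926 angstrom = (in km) 2.926e-14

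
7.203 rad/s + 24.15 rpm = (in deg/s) 557.6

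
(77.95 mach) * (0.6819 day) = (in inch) 6.157e+10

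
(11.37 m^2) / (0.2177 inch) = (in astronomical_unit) 1.374e-08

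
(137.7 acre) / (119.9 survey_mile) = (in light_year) 3.053e-16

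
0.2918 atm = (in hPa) 295.7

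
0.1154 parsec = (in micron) 3.561e+21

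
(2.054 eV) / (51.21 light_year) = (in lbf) 1.527e-37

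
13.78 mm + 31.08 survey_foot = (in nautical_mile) 0.005123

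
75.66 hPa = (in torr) 56.75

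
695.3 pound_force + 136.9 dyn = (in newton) 3093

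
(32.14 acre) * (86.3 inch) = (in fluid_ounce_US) 9.641e+09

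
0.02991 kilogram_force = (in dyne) 2.933e+04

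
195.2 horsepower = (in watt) 1.456e+05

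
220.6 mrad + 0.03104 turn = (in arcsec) 8.573e+04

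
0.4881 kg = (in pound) 1.076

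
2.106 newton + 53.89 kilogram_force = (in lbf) 119.3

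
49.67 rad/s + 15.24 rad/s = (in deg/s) 3719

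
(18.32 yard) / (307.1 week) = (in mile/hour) 2.018e-07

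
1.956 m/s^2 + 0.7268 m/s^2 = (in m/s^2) 2.683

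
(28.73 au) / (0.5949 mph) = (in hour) 4.489e+09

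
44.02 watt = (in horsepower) 0.05903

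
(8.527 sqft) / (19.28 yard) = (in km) 4.493e-05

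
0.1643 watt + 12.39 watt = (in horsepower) 0.01684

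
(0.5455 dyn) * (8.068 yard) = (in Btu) 3.814e-08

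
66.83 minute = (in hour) 1.114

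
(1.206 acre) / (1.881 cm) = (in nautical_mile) 140.1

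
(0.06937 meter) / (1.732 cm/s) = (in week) 6.622e-06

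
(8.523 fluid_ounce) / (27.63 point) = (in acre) 6.39e-06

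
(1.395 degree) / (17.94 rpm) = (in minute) 0.000216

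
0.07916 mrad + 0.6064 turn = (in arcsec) 7.859e+05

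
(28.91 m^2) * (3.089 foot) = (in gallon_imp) 5987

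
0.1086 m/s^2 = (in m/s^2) 0.1086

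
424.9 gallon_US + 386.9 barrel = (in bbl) 397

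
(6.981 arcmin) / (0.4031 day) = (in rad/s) 5.831e-08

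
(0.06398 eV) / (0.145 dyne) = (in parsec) 2.291e-31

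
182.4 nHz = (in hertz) 1.824e-07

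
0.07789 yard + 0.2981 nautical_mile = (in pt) 1.565e+06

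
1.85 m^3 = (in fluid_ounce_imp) 6.511e+04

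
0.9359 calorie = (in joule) 3.916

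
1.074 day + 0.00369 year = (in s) 2.092e+05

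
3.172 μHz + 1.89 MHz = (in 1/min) 1.134e+08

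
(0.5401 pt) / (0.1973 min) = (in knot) 3.129e-05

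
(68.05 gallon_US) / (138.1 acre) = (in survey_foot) 1.512e-06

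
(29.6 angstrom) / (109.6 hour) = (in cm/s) 7.502e-13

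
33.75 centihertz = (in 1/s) 0.3375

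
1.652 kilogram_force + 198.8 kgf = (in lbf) 441.9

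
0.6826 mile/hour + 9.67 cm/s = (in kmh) 1.447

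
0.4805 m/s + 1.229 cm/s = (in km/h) 1.774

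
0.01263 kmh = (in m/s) 0.003508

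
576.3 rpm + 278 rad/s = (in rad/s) 338.3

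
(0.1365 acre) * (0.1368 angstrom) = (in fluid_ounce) 0.0002555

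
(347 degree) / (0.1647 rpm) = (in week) 0.0005806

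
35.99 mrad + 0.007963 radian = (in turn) 0.006995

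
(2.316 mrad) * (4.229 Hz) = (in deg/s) 0.5612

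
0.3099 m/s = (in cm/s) 30.99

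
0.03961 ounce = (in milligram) 1123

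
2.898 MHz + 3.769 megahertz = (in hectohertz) 6.667e+04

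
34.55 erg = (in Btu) 3.275e-09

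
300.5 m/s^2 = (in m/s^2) 300.5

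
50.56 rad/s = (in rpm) 482.8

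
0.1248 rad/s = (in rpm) 1.192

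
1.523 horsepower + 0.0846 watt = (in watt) 1136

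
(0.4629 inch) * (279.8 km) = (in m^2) 3290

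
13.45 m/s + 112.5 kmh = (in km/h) 160.9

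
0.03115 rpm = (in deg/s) 0.1869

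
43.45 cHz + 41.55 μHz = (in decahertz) 0.04345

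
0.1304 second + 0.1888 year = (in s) 5.954e+06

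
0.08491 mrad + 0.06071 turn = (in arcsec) 7.87e+04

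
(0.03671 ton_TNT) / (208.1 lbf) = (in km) 165.9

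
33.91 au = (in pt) 1.438e+16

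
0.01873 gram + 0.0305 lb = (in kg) 0.01385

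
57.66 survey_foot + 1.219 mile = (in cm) 1.979e+05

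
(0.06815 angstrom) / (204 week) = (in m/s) 5.524e-20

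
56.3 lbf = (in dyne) 2.504e+07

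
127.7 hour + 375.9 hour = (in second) 1.813e+06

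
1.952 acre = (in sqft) 8.503e+04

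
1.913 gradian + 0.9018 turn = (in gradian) 362.6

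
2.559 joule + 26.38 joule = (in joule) 28.94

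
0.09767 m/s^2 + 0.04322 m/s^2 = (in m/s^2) 0.1409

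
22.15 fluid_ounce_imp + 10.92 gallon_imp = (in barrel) 0.3162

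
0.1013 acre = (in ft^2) 4413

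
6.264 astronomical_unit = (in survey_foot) 3.074e+12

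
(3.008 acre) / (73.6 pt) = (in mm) 4.688e+08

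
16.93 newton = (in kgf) 1.726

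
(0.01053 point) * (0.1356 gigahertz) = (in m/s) 503.7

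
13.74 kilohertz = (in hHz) 137.4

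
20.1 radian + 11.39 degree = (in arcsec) 4.187e+06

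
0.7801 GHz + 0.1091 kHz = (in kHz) 7.801e+05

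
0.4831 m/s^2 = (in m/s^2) 0.4831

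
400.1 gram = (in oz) 14.11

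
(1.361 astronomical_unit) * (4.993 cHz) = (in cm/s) 1.017e+12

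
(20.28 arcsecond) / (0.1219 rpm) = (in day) 8.914e-08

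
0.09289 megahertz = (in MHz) 0.09289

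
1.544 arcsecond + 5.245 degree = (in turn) 0.01457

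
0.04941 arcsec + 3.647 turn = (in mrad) 2.291e+04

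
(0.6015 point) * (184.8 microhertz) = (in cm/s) 3.921e-06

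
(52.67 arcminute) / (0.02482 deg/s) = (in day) 0.0004094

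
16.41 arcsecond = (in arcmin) 0.2735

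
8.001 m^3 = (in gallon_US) 2114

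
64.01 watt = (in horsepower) 0.08584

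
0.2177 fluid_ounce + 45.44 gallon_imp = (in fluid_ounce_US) 6985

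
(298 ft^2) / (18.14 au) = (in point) 2.892e-08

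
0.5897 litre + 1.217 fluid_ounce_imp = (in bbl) 0.003927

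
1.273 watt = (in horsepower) 0.001707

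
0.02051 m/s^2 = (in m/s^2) 0.02051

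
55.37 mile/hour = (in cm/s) 2475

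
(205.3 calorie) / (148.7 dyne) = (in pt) 1.637e+09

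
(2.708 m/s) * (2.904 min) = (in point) 1.338e+06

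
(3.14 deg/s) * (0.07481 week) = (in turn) 394.6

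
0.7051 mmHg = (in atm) 0.0009278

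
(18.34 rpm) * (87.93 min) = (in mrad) 1.013e+07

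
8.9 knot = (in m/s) 4.579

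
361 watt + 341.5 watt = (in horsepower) 0.9421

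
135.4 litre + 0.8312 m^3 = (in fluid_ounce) 3.268e+04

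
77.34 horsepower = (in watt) 5.767e+04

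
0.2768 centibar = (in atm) 0.002732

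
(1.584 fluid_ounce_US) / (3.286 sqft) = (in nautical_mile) 8.286e-08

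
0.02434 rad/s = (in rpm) 0.2324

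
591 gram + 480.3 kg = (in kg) 480.9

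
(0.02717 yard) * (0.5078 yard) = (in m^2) 0.01154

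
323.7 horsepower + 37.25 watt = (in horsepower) 323.7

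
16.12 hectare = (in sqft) 1.735e+06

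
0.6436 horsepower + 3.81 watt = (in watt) 483.7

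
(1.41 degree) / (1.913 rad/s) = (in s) 0.01286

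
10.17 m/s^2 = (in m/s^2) 10.17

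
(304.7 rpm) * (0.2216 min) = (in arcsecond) 8.751e+07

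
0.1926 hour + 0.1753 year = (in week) 9.142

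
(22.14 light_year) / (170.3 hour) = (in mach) 1.003e+09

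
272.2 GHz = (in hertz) 2.722e+11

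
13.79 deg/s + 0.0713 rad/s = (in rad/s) 0.312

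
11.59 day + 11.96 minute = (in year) 0.03178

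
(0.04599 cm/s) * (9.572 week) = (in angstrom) 2.662e+13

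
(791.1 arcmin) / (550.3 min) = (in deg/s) 0.0003993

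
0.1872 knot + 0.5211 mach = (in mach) 0.5214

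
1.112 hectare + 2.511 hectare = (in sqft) 3.9e+05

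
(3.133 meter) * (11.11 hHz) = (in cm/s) 3.481e+05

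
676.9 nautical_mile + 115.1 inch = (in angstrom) 1.254e+16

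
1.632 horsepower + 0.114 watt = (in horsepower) 1.632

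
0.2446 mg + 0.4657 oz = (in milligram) 1.32e+04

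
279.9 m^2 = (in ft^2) 3013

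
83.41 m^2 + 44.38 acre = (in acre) 44.4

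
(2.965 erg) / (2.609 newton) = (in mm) 0.0001136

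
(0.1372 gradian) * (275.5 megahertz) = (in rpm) 5.67e+06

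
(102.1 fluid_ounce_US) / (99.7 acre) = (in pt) 2.121e-05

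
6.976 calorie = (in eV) 1.822e+20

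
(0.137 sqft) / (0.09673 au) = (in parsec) 2.85e-29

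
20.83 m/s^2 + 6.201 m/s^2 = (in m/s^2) 27.03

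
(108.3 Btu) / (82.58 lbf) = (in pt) 8.817e+05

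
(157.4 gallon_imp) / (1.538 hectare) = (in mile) 2.891e-08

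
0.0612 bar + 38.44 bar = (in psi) 558.4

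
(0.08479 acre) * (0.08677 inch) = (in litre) 756.3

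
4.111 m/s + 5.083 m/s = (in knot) 17.87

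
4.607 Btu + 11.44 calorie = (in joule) 4909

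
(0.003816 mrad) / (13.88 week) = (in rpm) 4.341e-12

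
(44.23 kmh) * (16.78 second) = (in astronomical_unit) 1.378e-09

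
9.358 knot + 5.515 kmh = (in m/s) 6.346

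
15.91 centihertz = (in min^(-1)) 9.546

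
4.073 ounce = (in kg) 0.1155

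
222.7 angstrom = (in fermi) 2.227e+07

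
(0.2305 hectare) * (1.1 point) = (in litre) 894.5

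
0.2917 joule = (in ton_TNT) 6.972e-11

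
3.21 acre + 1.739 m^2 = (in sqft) 1.398e+05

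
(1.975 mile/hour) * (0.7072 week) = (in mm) 3.776e+08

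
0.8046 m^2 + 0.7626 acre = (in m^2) 3087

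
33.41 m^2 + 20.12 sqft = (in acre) 0.008718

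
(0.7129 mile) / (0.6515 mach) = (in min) 0.0862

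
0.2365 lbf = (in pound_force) 0.2365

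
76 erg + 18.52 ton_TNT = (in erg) 7.749e+17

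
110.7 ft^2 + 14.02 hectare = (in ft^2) 1.509e+06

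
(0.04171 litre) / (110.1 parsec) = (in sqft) 1.322e-22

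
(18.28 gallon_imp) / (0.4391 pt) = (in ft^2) 5775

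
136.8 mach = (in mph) 1.042e+05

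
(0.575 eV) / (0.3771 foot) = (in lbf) 1.802e-19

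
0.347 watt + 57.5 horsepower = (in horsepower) 57.5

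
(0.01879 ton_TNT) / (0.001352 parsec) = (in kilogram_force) 1.922e-07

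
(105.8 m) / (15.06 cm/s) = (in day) 0.008131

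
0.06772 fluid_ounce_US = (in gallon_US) 0.0005291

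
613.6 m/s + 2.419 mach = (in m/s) 1437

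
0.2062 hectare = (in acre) 0.5095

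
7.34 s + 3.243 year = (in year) 3.243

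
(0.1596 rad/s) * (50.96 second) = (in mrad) 8133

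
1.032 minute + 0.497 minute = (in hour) 0.02548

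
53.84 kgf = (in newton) 528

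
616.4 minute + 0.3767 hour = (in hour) 10.65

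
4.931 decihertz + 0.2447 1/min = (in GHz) 4.972e-10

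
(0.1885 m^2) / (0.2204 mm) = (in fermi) 8.553e+17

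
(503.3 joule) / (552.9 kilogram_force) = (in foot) 0.3045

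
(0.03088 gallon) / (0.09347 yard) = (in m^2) 0.001368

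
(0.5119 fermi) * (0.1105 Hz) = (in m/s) 5.656e-17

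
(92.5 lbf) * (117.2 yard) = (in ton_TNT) 1.054e-05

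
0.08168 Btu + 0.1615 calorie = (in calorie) 20.76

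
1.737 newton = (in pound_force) 0.3905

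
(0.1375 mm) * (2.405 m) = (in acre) 8.171e-08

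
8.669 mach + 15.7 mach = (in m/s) 8298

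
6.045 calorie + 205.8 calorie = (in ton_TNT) 2.118e-07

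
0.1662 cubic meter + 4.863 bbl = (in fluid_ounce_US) 3.176e+04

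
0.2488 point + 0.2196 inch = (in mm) 5.666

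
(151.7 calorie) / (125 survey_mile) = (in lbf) 0.0007093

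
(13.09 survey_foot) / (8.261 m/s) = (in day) 5.59e-06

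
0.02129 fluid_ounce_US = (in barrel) 3.96e-06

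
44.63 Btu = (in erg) 4.709e+11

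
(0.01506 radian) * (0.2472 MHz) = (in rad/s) 3723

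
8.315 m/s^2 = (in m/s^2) 8.315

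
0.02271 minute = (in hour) 0.0003785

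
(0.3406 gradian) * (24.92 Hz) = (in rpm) 1.273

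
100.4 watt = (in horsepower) 0.1346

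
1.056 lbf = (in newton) 4.697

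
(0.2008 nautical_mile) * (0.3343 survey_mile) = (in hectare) 20.01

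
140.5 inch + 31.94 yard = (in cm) 3277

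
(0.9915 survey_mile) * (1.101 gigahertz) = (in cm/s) 1.757e+14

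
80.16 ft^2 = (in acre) 0.00184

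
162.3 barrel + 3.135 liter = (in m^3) 25.81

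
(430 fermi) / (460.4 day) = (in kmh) 3.892e-20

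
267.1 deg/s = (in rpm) 44.52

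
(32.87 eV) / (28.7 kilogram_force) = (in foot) 6.139e-20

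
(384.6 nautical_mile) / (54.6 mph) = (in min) 486.4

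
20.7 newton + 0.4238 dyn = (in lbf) 4.654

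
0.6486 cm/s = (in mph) 0.01451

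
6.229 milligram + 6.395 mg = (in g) 0.01262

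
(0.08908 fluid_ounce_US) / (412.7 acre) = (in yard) 1.725e-12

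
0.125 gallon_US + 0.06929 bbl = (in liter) 11.49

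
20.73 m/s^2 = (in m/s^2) 20.73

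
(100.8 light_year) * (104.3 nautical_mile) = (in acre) 4.552e+19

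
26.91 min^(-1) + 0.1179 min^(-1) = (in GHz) 4.505e-10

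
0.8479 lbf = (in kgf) 0.3846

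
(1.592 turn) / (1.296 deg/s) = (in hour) 0.1228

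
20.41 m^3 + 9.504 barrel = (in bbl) 137.9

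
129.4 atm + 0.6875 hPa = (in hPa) 1.311e+05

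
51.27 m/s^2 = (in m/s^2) 51.27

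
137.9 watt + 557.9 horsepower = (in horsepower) 558.1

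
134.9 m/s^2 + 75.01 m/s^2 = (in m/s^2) 209.9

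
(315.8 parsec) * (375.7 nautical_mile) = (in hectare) 6.78e+20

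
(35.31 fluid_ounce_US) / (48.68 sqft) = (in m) 0.0002309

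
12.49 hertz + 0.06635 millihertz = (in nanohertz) 1.249e+10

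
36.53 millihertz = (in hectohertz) 0.0003653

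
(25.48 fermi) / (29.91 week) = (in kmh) 5.071e-21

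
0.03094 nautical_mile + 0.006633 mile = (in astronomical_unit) 4.544e-10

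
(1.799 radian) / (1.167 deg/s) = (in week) 0.000146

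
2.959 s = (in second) 2.959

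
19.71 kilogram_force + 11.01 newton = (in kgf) 20.83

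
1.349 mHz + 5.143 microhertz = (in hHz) 1.354e-05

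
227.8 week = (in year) 4.369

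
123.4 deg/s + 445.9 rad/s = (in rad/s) 448.1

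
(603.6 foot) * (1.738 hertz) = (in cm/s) 3.198e+04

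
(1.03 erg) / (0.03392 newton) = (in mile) 1.887e-09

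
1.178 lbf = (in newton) 5.24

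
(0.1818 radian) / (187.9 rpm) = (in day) 1.069e-07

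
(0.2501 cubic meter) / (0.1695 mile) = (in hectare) 9.168e-08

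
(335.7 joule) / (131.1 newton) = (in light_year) 2.707e-16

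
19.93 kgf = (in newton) 195.4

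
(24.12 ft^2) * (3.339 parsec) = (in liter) 2.309e+20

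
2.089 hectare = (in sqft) 2.249e+05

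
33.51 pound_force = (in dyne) 1.491e+07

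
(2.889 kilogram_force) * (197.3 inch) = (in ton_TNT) 3.393e-08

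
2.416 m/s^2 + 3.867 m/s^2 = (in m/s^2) 6.283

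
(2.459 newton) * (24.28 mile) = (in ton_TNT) 2.296e-05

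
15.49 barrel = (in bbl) 15.49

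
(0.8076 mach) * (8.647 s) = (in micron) 2.378e+09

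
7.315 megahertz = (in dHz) 7.315e+07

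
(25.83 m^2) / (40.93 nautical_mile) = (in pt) 0.9659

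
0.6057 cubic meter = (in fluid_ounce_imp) 2.132e+04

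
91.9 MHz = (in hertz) 9.19e+07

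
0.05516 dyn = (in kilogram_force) 5.625e-08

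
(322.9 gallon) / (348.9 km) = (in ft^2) 3.771e-05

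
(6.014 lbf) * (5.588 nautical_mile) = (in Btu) 262.4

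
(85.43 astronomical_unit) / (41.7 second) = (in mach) 9.001e+08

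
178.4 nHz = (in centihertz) 1.784e-05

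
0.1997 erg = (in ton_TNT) 4.773e-18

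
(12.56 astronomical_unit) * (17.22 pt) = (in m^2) 1.141e+10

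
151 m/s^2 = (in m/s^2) 151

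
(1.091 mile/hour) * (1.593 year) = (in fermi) 2.45e+22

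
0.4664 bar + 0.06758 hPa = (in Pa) 4.665e+04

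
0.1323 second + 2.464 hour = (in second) 8871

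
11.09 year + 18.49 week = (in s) 3.609e+08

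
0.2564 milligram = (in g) 0.0002564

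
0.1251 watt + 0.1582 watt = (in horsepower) 0.0003799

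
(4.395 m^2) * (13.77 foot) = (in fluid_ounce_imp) 6.492e+05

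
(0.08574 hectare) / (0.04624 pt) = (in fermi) 5.256e+22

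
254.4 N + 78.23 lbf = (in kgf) 61.43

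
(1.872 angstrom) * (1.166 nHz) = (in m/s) 2.183e-19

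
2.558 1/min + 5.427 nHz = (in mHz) 42.63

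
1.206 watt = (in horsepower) 0.001617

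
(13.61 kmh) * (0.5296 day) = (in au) 1.156e-06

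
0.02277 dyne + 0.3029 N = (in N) 0.3029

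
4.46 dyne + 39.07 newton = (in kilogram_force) 3.984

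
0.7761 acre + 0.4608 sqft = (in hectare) 0.3141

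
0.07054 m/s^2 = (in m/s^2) 0.07054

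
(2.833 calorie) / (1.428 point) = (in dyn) 2.353e+09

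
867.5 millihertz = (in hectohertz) 0.008675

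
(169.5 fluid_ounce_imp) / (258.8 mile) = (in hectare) 1.156e-12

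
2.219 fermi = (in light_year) 2.345e-31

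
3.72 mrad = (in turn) 0.0005921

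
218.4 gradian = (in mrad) 3431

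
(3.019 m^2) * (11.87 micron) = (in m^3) 3.584e-05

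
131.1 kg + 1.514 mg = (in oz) 4624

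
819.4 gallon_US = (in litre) 3102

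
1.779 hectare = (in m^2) 1.779e+04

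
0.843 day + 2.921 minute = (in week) 0.1207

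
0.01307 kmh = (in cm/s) 0.3631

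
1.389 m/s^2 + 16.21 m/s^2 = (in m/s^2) 17.6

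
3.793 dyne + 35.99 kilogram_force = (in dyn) 3.529e+07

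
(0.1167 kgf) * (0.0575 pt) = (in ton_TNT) 5.548e-15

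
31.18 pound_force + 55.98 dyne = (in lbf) 31.18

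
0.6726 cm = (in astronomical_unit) 4.496e-14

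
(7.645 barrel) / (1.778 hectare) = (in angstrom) 6.836e+05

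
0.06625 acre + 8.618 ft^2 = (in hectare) 0.02689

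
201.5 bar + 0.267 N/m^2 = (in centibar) 2.015e+04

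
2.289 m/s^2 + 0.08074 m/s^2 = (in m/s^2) 2.37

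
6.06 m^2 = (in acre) 0.001497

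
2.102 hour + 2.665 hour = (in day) 0.1986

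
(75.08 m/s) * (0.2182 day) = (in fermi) 1.415e+21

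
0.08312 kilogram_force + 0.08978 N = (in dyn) 9.049e+04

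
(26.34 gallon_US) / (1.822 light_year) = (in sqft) 6.226e-17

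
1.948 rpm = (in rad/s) 0.204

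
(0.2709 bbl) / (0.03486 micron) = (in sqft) 1.33e+07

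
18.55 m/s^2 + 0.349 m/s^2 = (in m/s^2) 18.9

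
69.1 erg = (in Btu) 6.549e-09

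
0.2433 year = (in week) 12.69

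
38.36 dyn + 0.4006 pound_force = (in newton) 1.782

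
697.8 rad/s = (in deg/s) 3.998e+04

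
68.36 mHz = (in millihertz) 68.36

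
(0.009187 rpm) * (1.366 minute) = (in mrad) 78.85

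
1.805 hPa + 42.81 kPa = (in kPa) 42.99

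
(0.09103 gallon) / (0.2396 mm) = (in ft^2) 15.48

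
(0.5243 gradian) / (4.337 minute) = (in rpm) 0.0003022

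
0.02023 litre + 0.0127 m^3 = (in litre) 12.72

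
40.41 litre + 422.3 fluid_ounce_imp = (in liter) 52.41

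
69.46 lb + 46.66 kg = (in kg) 78.17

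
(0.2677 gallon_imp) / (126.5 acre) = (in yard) 2.6e-09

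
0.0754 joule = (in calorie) 0.01802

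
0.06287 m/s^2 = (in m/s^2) 0.06287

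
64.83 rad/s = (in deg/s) 3714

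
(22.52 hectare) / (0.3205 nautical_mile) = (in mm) 3.794e+05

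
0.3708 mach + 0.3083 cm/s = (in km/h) 454.5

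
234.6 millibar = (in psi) 3.403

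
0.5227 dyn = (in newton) 5.227e-06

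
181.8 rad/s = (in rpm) 1736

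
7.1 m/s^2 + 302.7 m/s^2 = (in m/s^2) 309.8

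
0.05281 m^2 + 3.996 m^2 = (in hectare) 0.0004049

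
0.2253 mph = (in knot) 0.1958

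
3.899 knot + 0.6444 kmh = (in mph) 4.887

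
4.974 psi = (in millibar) 342.9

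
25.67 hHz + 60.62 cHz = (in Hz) 2568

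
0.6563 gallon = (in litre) 2.484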